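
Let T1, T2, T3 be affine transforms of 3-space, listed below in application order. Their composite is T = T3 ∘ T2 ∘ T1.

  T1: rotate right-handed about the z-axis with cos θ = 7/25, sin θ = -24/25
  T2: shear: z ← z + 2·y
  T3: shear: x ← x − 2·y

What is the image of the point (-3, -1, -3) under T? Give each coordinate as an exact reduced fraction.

T1 rotate right-handed about the z-axis with cos θ = 7/25, sin θ = -24/25: (-3, -1, -3) → (-9/5, 13/5, -3)
T2 shear: z ← z + 2·y: (-9/5, 13/5, -3) → (-9/5, 13/5, 11/5)
T3 shear: x ← x − 2·y: (-9/5, 13/5, 11/5) → (-7, 13/5, 11/5)

T(p) = (-7, 13/5, 11/5)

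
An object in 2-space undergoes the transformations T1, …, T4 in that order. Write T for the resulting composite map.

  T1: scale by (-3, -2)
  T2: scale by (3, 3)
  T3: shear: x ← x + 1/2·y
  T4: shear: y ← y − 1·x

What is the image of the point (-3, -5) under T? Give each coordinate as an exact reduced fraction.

T1 scale by (-3, -2): (-3, -5) → (9, 10)
T2 scale by (3, 3): (9, 10) → (27, 30)
T3 shear: x ← x + 1/2·y: (27, 30) → (42, 30)
T4 shear: y ← y − 1·x: (42, 30) → (42, -12)

T(p) = (42, -12)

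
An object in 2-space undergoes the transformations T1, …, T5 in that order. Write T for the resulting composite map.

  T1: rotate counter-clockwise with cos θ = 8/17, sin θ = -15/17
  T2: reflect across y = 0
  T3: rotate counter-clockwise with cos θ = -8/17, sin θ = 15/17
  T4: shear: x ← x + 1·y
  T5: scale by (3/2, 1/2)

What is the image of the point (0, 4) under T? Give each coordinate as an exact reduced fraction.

T1 rotate counter-clockwise with cos θ = 8/17, sin θ = -15/17: (0, 4) → (60/17, 32/17)
T2 reflect across y = 0: (60/17, 32/17) → (60/17, -32/17)
T3 rotate counter-clockwise with cos θ = -8/17, sin θ = 15/17: (60/17, -32/17) → (0, 4)
T4 shear: x ← x + 1·y: (0, 4) → (4, 4)
T5 scale by (3/2, 1/2): (4, 4) → (6, 2)

T(p) = (6, 2)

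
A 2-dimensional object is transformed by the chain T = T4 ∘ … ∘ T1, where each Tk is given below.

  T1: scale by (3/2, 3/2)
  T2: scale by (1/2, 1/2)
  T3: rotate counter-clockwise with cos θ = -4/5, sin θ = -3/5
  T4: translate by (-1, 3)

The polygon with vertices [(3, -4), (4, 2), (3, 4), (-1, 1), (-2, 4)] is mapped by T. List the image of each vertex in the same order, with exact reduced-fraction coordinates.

image vertices: (-23/5, 81/20), (-5/2, 0), (-1, -3/4), (1/20, 57/20), (2, 3/2)

T1 scale by (3/2, 3/2): (3, -4) → (9/2, -6); (4, 2) → (6, 3); (3, 4) → (9/2, 6); (-1, 1) → (-3/2, 3/2); (-2, 4) → (-3, 6)
T2 scale by (1/2, 1/2): (9/2, -6) → (9/4, -3); (6, 3) → (3, 3/2); (9/2, 6) → (9/4, 3); (-3/2, 3/2) → (-3/4, 3/4); (-3, 6) → (-3/2, 3)
T3 rotate counter-clockwise with cos θ = -4/5, sin θ = -3/5: (9/4, -3) → (-18/5, 21/20); (3, 3/2) → (-3/2, -3); (9/4, 3) → (0, -15/4); (-3/4, 3/4) → (21/20, -3/20); (-3/2, 3) → (3, -3/2)
T4 translate by (-1, 3): (-18/5, 21/20) → (-23/5, 81/20); (-3/2, -3) → (-5/2, 0); (0, -15/4) → (-1, -3/4); (21/20, -3/20) → (1/20, 57/20); (3, -3/2) → (2, 3/2)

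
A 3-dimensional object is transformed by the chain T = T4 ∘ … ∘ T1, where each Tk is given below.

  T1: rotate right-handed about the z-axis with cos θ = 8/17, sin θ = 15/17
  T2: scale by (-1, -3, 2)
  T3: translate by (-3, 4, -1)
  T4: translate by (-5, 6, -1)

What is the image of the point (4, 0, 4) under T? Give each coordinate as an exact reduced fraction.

T1 rotate right-handed about the z-axis with cos θ = 8/17, sin θ = 15/17: (4, 0, 4) → (32/17, 60/17, 4)
T2 scale by (-1, -3, 2): (32/17, 60/17, 4) → (-32/17, -180/17, 8)
T3 translate by (-3, 4, -1): (-32/17, -180/17, 8) → (-83/17, -112/17, 7)
T4 translate by (-5, 6, -1): (-83/17, -112/17, 7) → (-168/17, -10/17, 6)

T(p) = (-168/17, -10/17, 6)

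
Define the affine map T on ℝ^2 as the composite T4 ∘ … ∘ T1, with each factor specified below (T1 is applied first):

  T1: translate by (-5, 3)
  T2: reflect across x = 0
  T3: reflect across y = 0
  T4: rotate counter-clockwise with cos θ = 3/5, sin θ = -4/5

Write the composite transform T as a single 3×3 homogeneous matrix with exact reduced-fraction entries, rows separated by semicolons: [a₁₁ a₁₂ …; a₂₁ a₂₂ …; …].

T1 = [1 0 -5; 0 1 3; 0 0 1]
T2·T1 = [-1 0 5; 0 1 3; 0 0 1]
T3·…·T1 = [-1 0 5; 0 -1 -3; 0 0 1]
T4·…·T1 = [-3/5 -4/5 3/5; 4/5 -3/5 -29/5; 0 0 1]

T = [-3/5 -4/5 3/5; 4/5 -3/5 -29/5; 0 0 1]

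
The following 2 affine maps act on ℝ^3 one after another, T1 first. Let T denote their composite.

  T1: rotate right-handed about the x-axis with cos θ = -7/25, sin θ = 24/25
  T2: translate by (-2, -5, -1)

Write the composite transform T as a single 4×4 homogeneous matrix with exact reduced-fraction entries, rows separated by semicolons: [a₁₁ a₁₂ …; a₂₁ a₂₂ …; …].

T = [1 0 0 -2; 0 -7/25 -24/25 -5; 0 24/25 -7/25 -1; 0 0 0 1]

T1 = [1 0 0 0; 0 -7/25 -24/25 0; 0 24/25 -7/25 0; 0 0 0 1]
T2·T1 = [1 0 0 -2; 0 -7/25 -24/25 -5; 0 24/25 -7/25 -1; 0 0 0 1]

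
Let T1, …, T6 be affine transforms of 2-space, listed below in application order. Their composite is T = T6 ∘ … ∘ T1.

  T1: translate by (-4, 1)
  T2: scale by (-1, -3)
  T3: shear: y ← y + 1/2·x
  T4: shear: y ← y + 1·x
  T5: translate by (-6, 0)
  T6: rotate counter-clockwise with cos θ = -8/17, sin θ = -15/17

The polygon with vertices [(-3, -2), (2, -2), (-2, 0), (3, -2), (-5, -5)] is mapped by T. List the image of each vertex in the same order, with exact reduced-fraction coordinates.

T1 translate by (-4, 1): (-3, -2) → (-7, -1); (2, -2) → (-2, -1); (-2, 0) → (-6, 1); (3, -2) → (-1, -1); (-5, -5) → (-9, -4)
T2 scale by (-1, -3): (-7, -1) → (7, 3); (-2, -1) → (2, 3); (-6, 1) → (6, -3); (-1, -1) → (1, 3); (-9, -4) → (9, 12)
T3 shear: y ← y + 1/2·x: (7, 3) → (7, 13/2); (2, 3) → (2, 4); (6, -3) → (6, 0); (1, 3) → (1, 7/2); (9, 12) → (9, 33/2)
T4 shear: y ← y + 1·x: (7, 13/2) → (7, 27/2); (2, 4) → (2, 6); (6, 0) → (6, 6); (1, 7/2) → (1, 9/2); (9, 33/2) → (9, 51/2)
T5 translate by (-6, 0): (7, 27/2) → (1, 27/2); (2, 6) → (-4, 6); (6, 6) → (0, 6); (1, 9/2) → (-5, 9/2); (9, 51/2) → (3, 51/2)
T6 rotate counter-clockwise with cos θ = -8/17, sin θ = -15/17: (1, 27/2) → (389/34, -123/17); (-4, 6) → (122/17, 12/17); (0, 6) → (90/17, -48/17); (-5, 9/2) → (215/34, 39/17); (3, 51/2) → (717/34, -249/17)

image vertices: (389/34, -123/17), (122/17, 12/17), (90/17, -48/17), (215/34, 39/17), (717/34, -249/17)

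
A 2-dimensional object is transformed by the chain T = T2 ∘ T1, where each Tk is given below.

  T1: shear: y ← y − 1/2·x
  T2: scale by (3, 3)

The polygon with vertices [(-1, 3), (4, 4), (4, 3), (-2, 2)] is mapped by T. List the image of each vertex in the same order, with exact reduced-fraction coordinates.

T1 shear: y ← y − 1/2·x: (-1, 3) → (-1, 7/2); (4, 4) → (4, 2); (4, 3) → (4, 1); (-2, 2) → (-2, 3)
T2 scale by (3, 3): (-1, 7/2) → (-3, 21/2); (4, 2) → (12, 6); (4, 1) → (12, 3); (-2, 3) → (-6, 9)

image vertices: (-3, 21/2), (12, 6), (12, 3), (-6, 9)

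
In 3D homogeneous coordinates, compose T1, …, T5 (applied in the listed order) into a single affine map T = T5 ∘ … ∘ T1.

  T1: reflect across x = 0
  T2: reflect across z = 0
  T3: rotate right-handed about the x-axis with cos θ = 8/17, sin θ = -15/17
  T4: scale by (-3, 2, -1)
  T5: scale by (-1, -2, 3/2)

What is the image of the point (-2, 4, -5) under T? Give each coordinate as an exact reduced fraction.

T(p) = (6, -428/17, 30/17)

T1 reflect across x = 0: (-2, 4, -5) → (2, 4, -5)
T2 reflect across z = 0: (2, 4, -5) → (2, 4, 5)
T3 rotate right-handed about the x-axis with cos θ = 8/17, sin θ = -15/17: (2, 4, 5) → (2, 107/17, -20/17)
T4 scale by (-3, 2, -1): (2, 107/17, -20/17) → (-6, 214/17, 20/17)
T5 scale by (-1, -2, 3/2): (-6, 214/17, 20/17) → (6, -428/17, 30/17)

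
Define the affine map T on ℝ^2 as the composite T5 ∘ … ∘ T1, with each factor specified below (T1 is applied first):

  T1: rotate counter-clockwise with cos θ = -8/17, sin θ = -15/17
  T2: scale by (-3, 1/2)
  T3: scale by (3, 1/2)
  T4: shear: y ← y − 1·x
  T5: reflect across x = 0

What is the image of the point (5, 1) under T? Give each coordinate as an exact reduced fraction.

T(p) = (-225/17, -983/68)

T1 rotate counter-clockwise with cos θ = -8/17, sin θ = -15/17: (5, 1) → (-25/17, -83/17)
T2 scale by (-3, 1/2): (-25/17, -83/17) → (75/17, -83/34)
T3 scale by (3, 1/2): (75/17, -83/34) → (225/17, -83/68)
T4 shear: y ← y − 1·x: (225/17, -83/68) → (225/17, -983/68)
T5 reflect across x = 0: (225/17, -983/68) → (-225/17, -983/68)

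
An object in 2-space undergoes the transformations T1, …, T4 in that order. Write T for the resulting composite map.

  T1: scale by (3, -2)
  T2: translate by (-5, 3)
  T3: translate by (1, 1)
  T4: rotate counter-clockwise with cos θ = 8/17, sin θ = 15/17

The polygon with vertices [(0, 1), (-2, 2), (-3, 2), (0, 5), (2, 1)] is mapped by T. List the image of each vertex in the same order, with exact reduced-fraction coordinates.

T1 scale by (3, -2): (0, 1) → (0, -2); (-2, 2) → (-6, -4); (-3, 2) → (-9, -4); (0, 5) → (0, -10); (2, 1) → (6, -2)
T2 translate by (-5, 3): (0, -2) → (-5, 1); (-6, -4) → (-11, -1); (-9, -4) → (-14, -1); (0, -10) → (-5, -7); (6, -2) → (1, 1)
T3 translate by (1, 1): (-5, 1) → (-4, 2); (-11, -1) → (-10, 0); (-14, -1) → (-13, 0); (-5, -7) → (-4, -6); (1, 1) → (2, 2)
T4 rotate counter-clockwise with cos θ = 8/17, sin θ = 15/17: (-4, 2) → (-62/17, -44/17); (-10, 0) → (-80/17, -150/17); (-13, 0) → (-104/17, -195/17); (-4, -6) → (58/17, -108/17); (2, 2) → (-14/17, 46/17)

image vertices: (-62/17, -44/17), (-80/17, -150/17), (-104/17, -195/17), (58/17, -108/17), (-14/17, 46/17)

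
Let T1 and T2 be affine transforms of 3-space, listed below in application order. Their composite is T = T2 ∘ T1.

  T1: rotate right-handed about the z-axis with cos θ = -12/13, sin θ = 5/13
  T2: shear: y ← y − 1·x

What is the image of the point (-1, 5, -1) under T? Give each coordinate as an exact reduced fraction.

T(p) = (-1, -4, -1)

T1 rotate right-handed about the z-axis with cos θ = -12/13, sin θ = 5/13: (-1, 5, -1) → (-1, -5, -1)
T2 shear: y ← y − 1·x: (-1, -5, -1) → (-1, -4, -1)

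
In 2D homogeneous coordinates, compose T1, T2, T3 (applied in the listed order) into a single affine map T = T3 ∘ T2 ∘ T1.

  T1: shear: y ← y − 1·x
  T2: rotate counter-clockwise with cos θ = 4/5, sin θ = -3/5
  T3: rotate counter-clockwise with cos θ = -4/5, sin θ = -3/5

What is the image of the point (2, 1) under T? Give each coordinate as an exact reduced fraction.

T1 shear: y ← y − 1·x: (2, 1) → (2, -1)
T2 rotate counter-clockwise with cos θ = 4/5, sin θ = -3/5: (2, -1) → (1, -2)
T3 rotate counter-clockwise with cos θ = -4/5, sin θ = -3/5: (1, -2) → (-2, 1)

T(p) = (-2, 1)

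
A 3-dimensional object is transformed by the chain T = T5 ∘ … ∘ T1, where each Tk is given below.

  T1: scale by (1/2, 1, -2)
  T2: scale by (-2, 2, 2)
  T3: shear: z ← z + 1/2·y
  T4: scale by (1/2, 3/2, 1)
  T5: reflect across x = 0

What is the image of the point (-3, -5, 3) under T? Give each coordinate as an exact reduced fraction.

T1 scale by (1/2, 1, -2): (-3, -5, 3) → (-3/2, -5, -6)
T2 scale by (-2, 2, 2): (-3/2, -5, -6) → (3, -10, -12)
T3 shear: z ← z + 1/2·y: (3, -10, -12) → (3, -10, -17)
T4 scale by (1/2, 3/2, 1): (3, -10, -17) → (3/2, -15, -17)
T5 reflect across x = 0: (3/2, -15, -17) → (-3/2, -15, -17)

T(p) = (-3/2, -15, -17)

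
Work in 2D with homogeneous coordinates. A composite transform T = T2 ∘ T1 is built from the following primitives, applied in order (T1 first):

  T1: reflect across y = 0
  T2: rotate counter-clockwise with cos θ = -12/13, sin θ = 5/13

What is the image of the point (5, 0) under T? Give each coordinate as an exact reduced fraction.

T1 reflect across y = 0: (5, 0) → (5, 0)
T2 rotate counter-clockwise with cos θ = -12/13, sin θ = 5/13: (5, 0) → (-60/13, 25/13)

T(p) = (-60/13, 25/13)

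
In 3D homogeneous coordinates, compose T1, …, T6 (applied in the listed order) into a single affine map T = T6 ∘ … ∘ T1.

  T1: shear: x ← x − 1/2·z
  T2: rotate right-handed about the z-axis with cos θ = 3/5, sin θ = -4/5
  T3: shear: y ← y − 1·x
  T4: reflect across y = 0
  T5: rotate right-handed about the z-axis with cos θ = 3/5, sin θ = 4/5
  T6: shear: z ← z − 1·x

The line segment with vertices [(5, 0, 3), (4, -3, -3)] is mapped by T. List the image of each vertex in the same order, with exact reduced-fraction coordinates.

T1 shear: x ← x − 1/2·z: (5, 0, 3) → (7/2, 0, 3); (4, -3, -3) → (11/2, -3, -3)
T2 rotate right-handed about the z-axis with cos θ = 3/5, sin θ = -4/5: (7/2, 0, 3) → (21/10, -14/5, 3); (11/2, -3, -3) → (9/10, -31/5, -3)
T3 shear: y ← y − 1·x: (21/10, -14/5, 3) → (21/10, -49/10, 3); (9/10, -31/5, -3) → (9/10, -71/10, -3)
T4 reflect across y = 0: (21/10, -49/10, 3) → (21/10, 49/10, 3); (9/10, -71/10, -3) → (9/10, 71/10, -3)
T5 rotate right-handed about the z-axis with cos θ = 3/5, sin θ = 4/5: (21/10, 49/10, 3) → (-133/50, 231/50, 3); (9/10, 71/10, -3) → (-257/50, 249/50, -3)
T6 shear: z ← z − 1·x: (-133/50, 231/50, 3) → (-133/50, 231/50, 283/50); (-257/50, 249/50, -3) → (-257/50, 249/50, 107/50)

image vertices: (-133/50, 231/50, 283/50), (-257/50, 249/50, 107/50)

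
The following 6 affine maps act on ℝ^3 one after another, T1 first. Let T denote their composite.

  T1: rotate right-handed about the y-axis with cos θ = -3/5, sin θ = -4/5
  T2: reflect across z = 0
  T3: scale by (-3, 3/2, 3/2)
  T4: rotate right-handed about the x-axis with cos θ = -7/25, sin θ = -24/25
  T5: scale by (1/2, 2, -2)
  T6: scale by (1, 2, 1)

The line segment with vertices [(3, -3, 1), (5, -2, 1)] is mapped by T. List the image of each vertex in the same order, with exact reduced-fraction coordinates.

image vertices: (39/10, -666/125, -1269/125), (57/10, -2028/125, -1077/125)

T1 rotate right-handed about the y-axis with cos θ = -3/5, sin θ = -4/5: (3, -3, 1) → (-13/5, -3, 9/5); (5, -2, 1) → (-19/5, -2, 17/5)
T2 reflect across z = 0: (-13/5, -3, 9/5) → (-13/5, -3, -9/5); (-19/5, -2, 17/5) → (-19/5, -2, -17/5)
T3 scale by (-3, 3/2, 3/2): (-13/5, -3, -9/5) → (39/5, -9/2, -27/10); (-19/5, -2, -17/5) → (57/5, -3, -51/10)
T4 rotate right-handed about the x-axis with cos θ = -7/25, sin θ = -24/25: (39/5, -9/2, -27/10) → (39/5, -333/250, 1269/250); (57/5, -3, -51/10) → (57/5, -507/125, 1077/250)
T5 scale by (1/2, 2, -2): (39/5, -333/250, 1269/250) → (39/10, -333/125, -1269/125); (57/5, -507/125, 1077/250) → (57/10, -1014/125, -1077/125)
T6 scale by (1, 2, 1): (39/10, -333/125, -1269/125) → (39/10, -666/125, -1269/125); (57/10, -1014/125, -1077/125) → (57/10, -2028/125, -1077/125)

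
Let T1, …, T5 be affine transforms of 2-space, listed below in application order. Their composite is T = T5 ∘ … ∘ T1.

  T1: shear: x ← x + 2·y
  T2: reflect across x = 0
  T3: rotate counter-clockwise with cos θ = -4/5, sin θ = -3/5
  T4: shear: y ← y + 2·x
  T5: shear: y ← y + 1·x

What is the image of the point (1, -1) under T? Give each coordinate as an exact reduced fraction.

T1 shear: x ← x + 2·y: (1, -1) → (-1, -1)
T2 reflect across x = 0: (-1, -1) → (1, -1)
T3 rotate counter-clockwise with cos θ = -4/5, sin θ = -3/5: (1, -1) → (-7/5, 1/5)
T4 shear: y ← y + 2·x: (-7/5, 1/5) → (-7/5, -13/5)
T5 shear: y ← y + 1·x: (-7/5, -13/5) → (-7/5, -4)

T(p) = (-7/5, -4)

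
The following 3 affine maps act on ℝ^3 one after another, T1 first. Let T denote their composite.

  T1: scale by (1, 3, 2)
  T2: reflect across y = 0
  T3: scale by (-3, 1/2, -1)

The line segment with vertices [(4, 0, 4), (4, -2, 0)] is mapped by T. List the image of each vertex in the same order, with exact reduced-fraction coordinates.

image vertices: (-12, 0, -8), (-12, 3, 0)

T1 scale by (1, 3, 2): (4, 0, 4) → (4, 0, 8); (4, -2, 0) → (4, -6, 0)
T2 reflect across y = 0: (4, 0, 8) → (4, 0, 8); (4, -6, 0) → (4, 6, 0)
T3 scale by (-3, 1/2, -1): (4, 0, 8) → (-12, 0, -8); (4, 6, 0) → (-12, 3, 0)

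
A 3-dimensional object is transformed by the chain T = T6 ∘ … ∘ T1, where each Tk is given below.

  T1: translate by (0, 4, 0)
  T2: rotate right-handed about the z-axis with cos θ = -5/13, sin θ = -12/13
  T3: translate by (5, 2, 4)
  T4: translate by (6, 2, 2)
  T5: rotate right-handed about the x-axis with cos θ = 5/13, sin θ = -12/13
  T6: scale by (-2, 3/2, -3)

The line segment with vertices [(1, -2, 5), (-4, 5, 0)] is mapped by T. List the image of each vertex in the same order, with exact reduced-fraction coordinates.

T1 translate by (0, 4, 0): (1, -2, 5) → (1, 2, 5); (-4, 5, 0) → (-4, 9, 0)
T2 rotate right-handed about the z-axis with cos θ = -5/13, sin θ = -12/13: (1, 2, 5) → (19/13, -22/13, 5); (-4, 9, 0) → (128/13, 3/13, 0)
T3 translate by (5, 2, 4): (19/13, -22/13, 5) → (84/13, 4/13, 9); (128/13, 3/13, 0) → (193/13, 29/13, 4)
T4 translate by (6, 2, 2): (84/13, 4/13, 9) → (162/13, 30/13, 11); (193/13, 29/13, 4) → (271/13, 55/13, 6)
T5 rotate right-handed about the x-axis with cos θ = 5/13, sin θ = -12/13: (162/13, 30/13, 11) → (162/13, 1866/169, 355/169); (271/13, 55/13, 6) → (271/13, 1211/169, -270/169)
T6 scale by (-2, 3/2, -3): (162/13, 1866/169, 355/169) → (-324/13, 2799/169, -1065/169); (271/13, 1211/169, -270/169) → (-542/13, 3633/338, 810/169)

image vertices: (-324/13, 2799/169, -1065/169), (-542/13, 3633/338, 810/169)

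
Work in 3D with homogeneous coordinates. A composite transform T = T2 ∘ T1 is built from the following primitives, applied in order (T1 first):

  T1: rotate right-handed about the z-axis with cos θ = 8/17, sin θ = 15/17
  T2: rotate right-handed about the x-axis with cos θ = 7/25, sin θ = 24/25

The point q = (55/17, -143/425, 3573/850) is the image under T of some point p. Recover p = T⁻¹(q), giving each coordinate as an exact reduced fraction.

p = (5, -1, 3/2)

T1 = [8/17 -15/17 0 0; 15/17 8/17 0 0; 0 0 1 0; 0 0 0 1]
T2·T1 = [8/17 -15/17 0 0; 21/85 56/425 -24/25 0; 72/85 192/425 7/25 0; 0 0 0 1]
det M = 1; M⁻¹ = [8/17 21/85 72/85 0; -15/17 56/425 192/425 0; 0 -24/25 7/25 0; 0 0 0 1]
M⁻¹ · (55/17, -143/425, 3573/850)ᵀ = (5, -1, 3/2)ᵀ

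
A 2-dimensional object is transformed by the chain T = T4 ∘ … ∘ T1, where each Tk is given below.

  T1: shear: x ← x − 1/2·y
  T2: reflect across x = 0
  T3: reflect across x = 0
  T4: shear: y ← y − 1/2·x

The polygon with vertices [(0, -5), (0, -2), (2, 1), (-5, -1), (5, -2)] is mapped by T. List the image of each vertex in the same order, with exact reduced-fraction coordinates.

image vertices: (5/2, -25/4), (1, -5/2), (3/2, 1/4), (-9/2, 5/4), (6, -5)

T1 shear: x ← x − 1/2·y: (0, -5) → (5/2, -5); (0, -2) → (1, -2); (2, 1) → (3/2, 1); (-5, -1) → (-9/2, -1); (5, -2) → (6, -2)
T2 reflect across x = 0: (5/2, -5) → (-5/2, -5); (1, -2) → (-1, -2); (3/2, 1) → (-3/2, 1); (-9/2, -1) → (9/2, -1); (6, -2) → (-6, -2)
T3 reflect across x = 0: (-5/2, -5) → (5/2, -5); (-1, -2) → (1, -2); (-3/2, 1) → (3/2, 1); (9/2, -1) → (-9/2, -1); (-6, -2) → (6, -2)
T4 shear: y ← y − 1/2·x: (5/2, -5) → (5/2, -25/4); (1, -2) → (1, -5/2); (3/2, 1) → (3/2, 1/4); (-9/2, -1) → (-9/2, 5/4); (6, -2) → (6, -5)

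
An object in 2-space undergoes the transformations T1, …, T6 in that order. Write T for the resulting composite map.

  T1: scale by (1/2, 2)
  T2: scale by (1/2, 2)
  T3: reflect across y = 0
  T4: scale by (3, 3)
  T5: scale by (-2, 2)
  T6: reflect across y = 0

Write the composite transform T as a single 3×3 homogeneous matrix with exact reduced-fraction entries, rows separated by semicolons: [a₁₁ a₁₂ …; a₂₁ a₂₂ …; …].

T = [-3/2 0 0; 0 24 0; 0 0 1]

T1 = [1/2 0 0; 0 2 0; 0 0 1]
T2·T1 = [1/4 0 0; 0 4 0; 0 0 1]
T3·…·T1 = [1/4 0 0; 0 -4 0; 0 0 1]
T4·…·T1 = [3/4 0 0; 0 -12 0; 0 0 1]
T5·…·T1 = [-3/2 0 0; 0 -24 0; 0 0 1]
T6·…·T1 = [-3/2 0 0; 0 24 0; 0 0 1]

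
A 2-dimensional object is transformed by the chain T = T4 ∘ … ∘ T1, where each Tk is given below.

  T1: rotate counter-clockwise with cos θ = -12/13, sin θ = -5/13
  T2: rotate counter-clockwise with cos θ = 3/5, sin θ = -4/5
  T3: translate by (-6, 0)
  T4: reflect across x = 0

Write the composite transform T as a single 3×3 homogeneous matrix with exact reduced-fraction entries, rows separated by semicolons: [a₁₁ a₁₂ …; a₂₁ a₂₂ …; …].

T1 = [-12/13 5/13 0; -5/13 -12/13 0; 0 0 1]
T2·T1 = [-56/65 -33/65 0; 33/65 -56/65 0; 0 0 1]
T3·…·T1 = [-56/65 -33/65 -6; 33/65 -56/65 0; 0 0 1]
T4·…·T1 = [56/65 33/65 6; 33/65 -56/65 0; 0 0 1]

T = [56/65 33/65 6; 33/65 -56/65 0; 0 0 1]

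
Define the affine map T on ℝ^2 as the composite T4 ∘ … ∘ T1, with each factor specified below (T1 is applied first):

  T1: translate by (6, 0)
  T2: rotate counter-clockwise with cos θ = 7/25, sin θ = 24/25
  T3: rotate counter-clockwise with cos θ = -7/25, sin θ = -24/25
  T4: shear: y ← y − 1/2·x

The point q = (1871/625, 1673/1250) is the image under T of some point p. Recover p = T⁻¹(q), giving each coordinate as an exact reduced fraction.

p = (-5, 4)

T1 = [1 0 6; 0 1 0; 0 0 1]
T2·T1 = [7/25 -24/25 42/25; 24/25 7/25 144/25; 0 0 1]
T3·…·T1 = [527/625 336/625 3162/625; -336/625 527/625 -2016/625; 0 0 1]
T4·…·T1 = [527/625 336/625 3162/625; -1199/1250 359/625 -3597/625; 0 0 1]
det M = 1; M⁻¹ = [359/625 -336/625 -6; 1199/1250 527/625 0; 0 0 1]
M⁻¹ · (1871/625, 1673/1250)ᵀ = (-5, 4)ᵀ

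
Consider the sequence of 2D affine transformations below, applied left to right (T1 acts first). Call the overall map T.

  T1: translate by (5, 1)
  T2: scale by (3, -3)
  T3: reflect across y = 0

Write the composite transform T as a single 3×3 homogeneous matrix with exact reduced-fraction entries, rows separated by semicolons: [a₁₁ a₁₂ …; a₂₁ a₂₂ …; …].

T1 = [1 0 5; 0 1 1; 0 0 1]
T2·T1 = [3 0 15; 0 -3 -3; 0 0 1]
T3·…·T1 = [3 0 15; 0 3 3; 0 0 1]

T = [3 0 15; 0 3 3; 0 0 1]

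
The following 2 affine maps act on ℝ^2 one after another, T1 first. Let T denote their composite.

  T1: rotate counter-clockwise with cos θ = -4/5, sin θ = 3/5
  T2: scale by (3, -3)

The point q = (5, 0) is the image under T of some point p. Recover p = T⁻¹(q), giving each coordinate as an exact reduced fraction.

p = (-4/3, -1)

T1 = [-4/5 -3/5 0; 3/5 -4/5 0; 0 0 1]
T2·T1 = [-12/5 -9/5 0; -9/5 12/5 0; 0 0 1]
det M = -9; M⁻¹ = [-4/15 -1/5 0; -1/5 4/15 0; 0 0 1]
M⁻¹ · (5, 0)ᵀ = (-4/3, -1)ᵀ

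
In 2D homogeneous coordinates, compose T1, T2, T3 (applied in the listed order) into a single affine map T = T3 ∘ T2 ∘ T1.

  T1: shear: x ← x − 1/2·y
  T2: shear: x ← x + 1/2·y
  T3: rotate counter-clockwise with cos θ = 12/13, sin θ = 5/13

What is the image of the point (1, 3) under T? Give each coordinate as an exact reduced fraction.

T(p) = (-3/13, 41/13)

T1 shear: x ← x − 1/2·y: (1, 3) → (-1/2, 3)
T2 shear: x ← x + 1/2·y: (-1/2, 3) → (1, 3)
T3 rotate counter-clockwise with cos θ = 12/13, sin θ = 5/13: (1, 3) → (-3/13, 41/13)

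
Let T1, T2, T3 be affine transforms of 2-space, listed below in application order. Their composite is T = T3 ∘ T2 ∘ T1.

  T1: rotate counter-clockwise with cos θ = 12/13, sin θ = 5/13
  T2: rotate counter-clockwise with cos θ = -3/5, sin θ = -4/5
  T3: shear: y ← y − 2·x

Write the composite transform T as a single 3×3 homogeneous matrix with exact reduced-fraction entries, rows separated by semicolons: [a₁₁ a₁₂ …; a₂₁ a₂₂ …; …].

T = [-16/65 63/65 0; -31/65 -142/65 0; 0 0 1]

T1 = [12/13 -5/13 0; 5/13 12/13 0; 0 0 1]
T2·T1 = [-16/65 63/65 0; -63/65 -16/65 0; 0 0 1]
T3·…·T1 = [-16/65 63/65 0; -31/65 -142/65 0; 0 0 1]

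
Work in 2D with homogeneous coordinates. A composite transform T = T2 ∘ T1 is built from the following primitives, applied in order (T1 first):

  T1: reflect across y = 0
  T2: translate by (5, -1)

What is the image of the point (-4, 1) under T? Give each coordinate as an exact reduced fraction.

T(p) = (1, -2)

T1 reflect across y = 0: (-4, 1) → (-4, -1)
T2 translate by (5, -1): (-4, -1) → (1, -2)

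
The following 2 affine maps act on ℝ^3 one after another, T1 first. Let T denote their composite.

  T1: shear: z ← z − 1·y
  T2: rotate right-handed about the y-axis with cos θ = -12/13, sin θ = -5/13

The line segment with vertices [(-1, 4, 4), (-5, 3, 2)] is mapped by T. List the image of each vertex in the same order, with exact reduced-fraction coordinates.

image vertices: (12/13, 4, -5/13), (5, 3, -1)

T1 shear: z ← z − 1·y: (-1, 4, 4) → (-1, 4, 0); (-5, 3, 2) → (-5, 3, -1)
T2 rotate right-handed about the y-axis with cos θ = -12/13, sin θ = -5/13: (-1, 4, 0) → (12/13, 4, -5/13); (-5, 3, -1) → (5, 3, -1)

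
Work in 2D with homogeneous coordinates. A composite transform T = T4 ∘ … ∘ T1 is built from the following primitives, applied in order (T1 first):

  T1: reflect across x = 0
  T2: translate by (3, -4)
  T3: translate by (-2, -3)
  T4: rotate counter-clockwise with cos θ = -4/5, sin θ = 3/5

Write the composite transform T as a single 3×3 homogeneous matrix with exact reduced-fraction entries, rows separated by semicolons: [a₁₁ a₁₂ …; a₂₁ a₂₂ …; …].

T = [4/5 -3/5 17/5; -3/5 -4/5 31/5; 0 0 1]

T1 = [-1 0 0; 0 1 0; 0 0 1]
T2·T1 = [-1 0 3; 0 1 -4; 0 0 1]
T3·…·T1 = [-1 0 1; 0 1 -7; 0 0 1]
T4·…·T1 = [4/5 -3/5 17/5; -3/5 -4/5 31/5; 0 0 1]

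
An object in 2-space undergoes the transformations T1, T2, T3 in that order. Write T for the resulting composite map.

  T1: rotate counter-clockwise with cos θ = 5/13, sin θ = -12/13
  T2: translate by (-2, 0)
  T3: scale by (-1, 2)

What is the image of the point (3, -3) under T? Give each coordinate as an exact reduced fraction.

T(p) = (47/13, -102/13)

T1 rotate counter-clockwise with cos θ = 5/13, sin θ = -12/13: (3, -3) → (-21/13, -51/13)
T2 translate by (-2, 0): (-21/13, -51/13) → (-47/13, -51/13)
T3 scale by (-1, 2): (-47/13, -51/13) → (47/13, -102/13)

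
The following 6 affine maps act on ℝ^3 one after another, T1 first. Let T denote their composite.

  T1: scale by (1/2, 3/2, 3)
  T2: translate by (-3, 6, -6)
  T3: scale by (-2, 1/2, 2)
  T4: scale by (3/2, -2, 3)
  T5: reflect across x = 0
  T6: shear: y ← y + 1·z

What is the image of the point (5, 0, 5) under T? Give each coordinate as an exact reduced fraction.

T1 scale by (1/2, 3/2, 3): (5, 0, 5) → (5/2, 0, 15)
T2 translate by (-3, 6, -6): (5/2, 0, 15) → (-1/2, 6, 9)
T3 scale by (-2, 1/2, 2): (-1/2, 6, 9) → (1, 3, 18)
T4 scale by (3/2, -2, 3): (1, 3, 18) → (3/2, -6, 54)
T5 reflect across x = 0: (3/2, -6, 54) → (-3/2, -6, 54)
T6 shear: y ← y + 1·z: (-3/2, -6, 54) → (-3/2, 48, 54)

T(p) = (-3/2, 48, 54)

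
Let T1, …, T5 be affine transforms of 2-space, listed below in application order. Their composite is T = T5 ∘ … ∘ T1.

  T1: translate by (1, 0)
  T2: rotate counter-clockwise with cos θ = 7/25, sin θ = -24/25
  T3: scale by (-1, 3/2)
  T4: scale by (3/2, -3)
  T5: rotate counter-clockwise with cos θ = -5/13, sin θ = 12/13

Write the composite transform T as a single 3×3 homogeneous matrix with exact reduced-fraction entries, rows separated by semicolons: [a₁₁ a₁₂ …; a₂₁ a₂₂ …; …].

T1 = [1 0 1; 0 1 0; 0 0 1]
T2·T1 = [7/25 24/25 7/25; -24/25 7/25 -24/25; 0 0 1]
T3·…·T1 = [-7/25 -24/25 -7/25; -36/25 21/50 -36/25; 0 0 1]
T4·…·T1 = [-21/50 -36/25 -21/50; 108/25 -63/50 108/25; 0 0 1]
T5·…·T1 = [-2487/650 558/325 -2487/650; -666/325 -549/650 -666/325; 0 0 1]

T = [-2487/650 558/325 -2487/650; -666/325 -549/650 -666/325; 0 0 1]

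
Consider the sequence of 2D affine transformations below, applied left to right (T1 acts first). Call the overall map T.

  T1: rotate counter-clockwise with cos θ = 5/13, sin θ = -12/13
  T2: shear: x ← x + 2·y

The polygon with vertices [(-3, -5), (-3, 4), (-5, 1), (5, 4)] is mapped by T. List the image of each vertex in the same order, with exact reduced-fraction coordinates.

T1 rotate counter-clockwise with cos θ = 5/13, sin θ = -12/13: (-3, -5) → (-75/13, 11/13); (-3, 4) → (33/13, 56/13); (-5, 1) → (-1, 5); (5, 4) → (73/13, -40/13)
T2 shear: x ← x + 2·y: (-75/13, 11/13) → (-53/13, 11/13); (33/13, 56/13) → (145/13, 56/13); (-1, 5) → (9, 5); (73/13, -40/13) → (-7/13, -40/13)

image vertices: (-53/13, 11/13), (145/13, 56/13), (9, 5), (-7/13, -40/13)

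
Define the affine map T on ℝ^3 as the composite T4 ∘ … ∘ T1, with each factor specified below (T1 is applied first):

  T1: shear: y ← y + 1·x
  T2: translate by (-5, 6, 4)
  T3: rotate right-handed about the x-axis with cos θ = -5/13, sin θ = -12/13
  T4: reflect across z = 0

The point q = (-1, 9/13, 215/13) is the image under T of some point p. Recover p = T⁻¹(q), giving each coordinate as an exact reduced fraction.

T1 = [1 0 0 0; 1 1 0 0; 0 0 1 0; 0 0 0 1]
T2·T1 = [1 0 0 -5; 1 1 0 6; 0 0 1 4; 0 0 0 1]
T3·…·T1 = [1 0 0 -5; -5/13 -5/13 12/13 18/13; -12/13 -12/13 -5/13 -92/13; 0 0 0 1]
T4·…·T1 = [1 0 0 -5; -5/13 -5/13 12/13 18/13; 12/13 12/13 5/13 92/13; 0 0 0 1]
det M = -1; M⁻¹ = [1 0 0 5; -1 -5/13 12/13 -11; 0 12/13 5/13 -4; 0 0 0 1]
M⁻¹ · (-1, 9/13, 215/13)ᵀ = (4, 5, 3)ᵀ

p = (4, 5, 3)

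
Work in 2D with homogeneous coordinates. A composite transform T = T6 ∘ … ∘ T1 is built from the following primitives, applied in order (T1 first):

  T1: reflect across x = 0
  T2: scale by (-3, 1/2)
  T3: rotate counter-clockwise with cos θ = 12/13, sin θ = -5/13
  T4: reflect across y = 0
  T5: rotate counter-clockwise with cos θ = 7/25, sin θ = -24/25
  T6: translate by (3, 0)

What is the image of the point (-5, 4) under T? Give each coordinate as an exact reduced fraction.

T1 reflect across x = 0: (-5, 4) → (5, 4)
T2 scale by (-3, 1/2): (5, 4) → (-15, 2)
T3 rotate counter-clockwise with cos θ = 12/13, sin θ = -5/13: (-15, 2) → (-170/13, 99/13)
T4 reflect across y = 0: (-170/13, 99/13) → (-170/13, -99/13)
T5 rotate counter-clockwise with cos θ = 7/25, sin θ = -24/25: (-170/13, -99/13) → (-3566/325, 3387/325)
T6 translate by (3, 0): (-3566/325, 3387/325) → (-2591/325, 3387/325)

T(p) = (-2591/325, 3387/325)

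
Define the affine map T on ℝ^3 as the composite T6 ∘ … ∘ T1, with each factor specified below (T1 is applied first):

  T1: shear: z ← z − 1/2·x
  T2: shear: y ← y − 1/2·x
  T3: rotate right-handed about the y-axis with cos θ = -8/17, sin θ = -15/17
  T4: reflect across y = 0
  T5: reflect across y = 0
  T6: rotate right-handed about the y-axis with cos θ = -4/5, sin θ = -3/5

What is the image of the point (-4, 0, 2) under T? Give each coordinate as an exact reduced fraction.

T(p) = (388/85, 2, 284/85)

T1 shear: z ← z − 1/2·x: (-4, 0, 2) → (-4, 0, 4)
T2 shear: y ← y − 1/2·x: (-4, 0, 4) → (-4, 2, 4)
T3 rotate right-handed about the y-axis with cos θ = -8/17, sin θ = -15/17: (-4, 2, 4) → (-28/17, 2, -92/17)
T4 reflect across y = 0: (-28/17, 2, -92/17) → (-28/17, -2, -92/17)
T5 reflect across y = 0: (-28/17, -2, -92/17) → (-28/17, 2, -92/17)
T6 rotate right-handed about the y-axis with cos θ = -4/5, sin θ = -3/5: (-28/17, 2, -92/17) → (388/85, 2, 284/85)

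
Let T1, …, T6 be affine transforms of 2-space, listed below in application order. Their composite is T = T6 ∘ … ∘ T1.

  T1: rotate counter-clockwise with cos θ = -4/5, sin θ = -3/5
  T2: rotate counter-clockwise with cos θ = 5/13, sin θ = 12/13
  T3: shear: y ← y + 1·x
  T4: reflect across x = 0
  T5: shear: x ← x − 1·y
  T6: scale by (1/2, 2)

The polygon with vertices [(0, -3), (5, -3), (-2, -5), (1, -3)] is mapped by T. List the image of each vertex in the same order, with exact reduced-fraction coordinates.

image vertices: (213/65, -474/65), (581/130, -944/65), (324/65, -602/65), (457/130, -568/65)

T1 rotate counter-clockwise with cos θ = -4/5, sin θ = -3/5: (0, -3) → (-9/5, 12/5); (5, -3) → (-29/5, -3/5); (-2, -5) → (-7/5, 26/5); (1, -3) → (-13/5, 9/5)
T2 rotate counter-clockwise with cos θ = 5/13, sin θ = 12/13: (-9/5, 12/5) → (-189/65, -48/65); (-29/5, -3/5) → (-109/65, -363/65); (-7/5, 26/5) → (-347/65, 46/65); (-13/5, 9/5) → (-173/65, -111/65)
T3 shear: y ← y + 1·x: (-189/65, -48/65) → (-189/65, -237/65); (-109/65, -363/65) → (-109/65, -472/65); (-347/65, 46/65) → (-347/65, -301/65); (-173/65, -111/65) → (-173/65, -284/65)
T4 reflect across x = 0: (-189/65, -237/65) → (189/65, -237/65); (-109/65, -472/65) → (109/65, -472/65); (-347/65, -301/65) → (347/65, -301/65); (-173/65, -284/65) → (173/65, -284/65)
T5 shear: x ← x − 1·y: (189/65, -237/65) → (426/65, -237/65); (109/65, -472/65) → (581/65, -472/65); (347/65, -301/65) → (648/65, -301/65); (173/65, -284/65) → (457/65, -284/65)
T6 scale by (1/2, 2): (426/65, -237/65) → (213/65, -474/65); (581/65, -472/65) → (581/130, -944/65); (648/65, -301/65) → (324/65, -602/65); (457/65, -284/65) → (457/130, -568/65)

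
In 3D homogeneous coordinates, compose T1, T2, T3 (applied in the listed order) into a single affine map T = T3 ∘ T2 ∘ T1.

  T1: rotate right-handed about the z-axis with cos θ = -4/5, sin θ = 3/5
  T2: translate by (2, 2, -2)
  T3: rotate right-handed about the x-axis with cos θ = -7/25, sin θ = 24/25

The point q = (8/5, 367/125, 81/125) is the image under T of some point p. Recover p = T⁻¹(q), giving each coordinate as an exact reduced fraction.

T1 = [-4/5 -3/5 0 0; 3/5 -4/5 0 0; 0 0 1 0; 0 0 0 1]
T2·T1 = [-4/5 -3/5 0 2; 3/5 -4/5 0 2; 0 0 1 -2; 0 0 0 1]
T3·…·T1 = [-4/5 -3/5 0 2; -21/125 28/125 -24/25 34/25; 72/125 -96/125 -7/25 62/25; 0 0 0 1]
det M = 1; M⁻¹ = [-4/5 -21/125 72/125 2/5; -3/5 28/125 -96/125 14/5; 0 -24/25 -7/25 2; 0 0 0 1]
M⁻¹ · (8/5, 367/125, 81/125)ᵀ = (-1, 2, -1)ᵀ

p = (-1, 2, -1)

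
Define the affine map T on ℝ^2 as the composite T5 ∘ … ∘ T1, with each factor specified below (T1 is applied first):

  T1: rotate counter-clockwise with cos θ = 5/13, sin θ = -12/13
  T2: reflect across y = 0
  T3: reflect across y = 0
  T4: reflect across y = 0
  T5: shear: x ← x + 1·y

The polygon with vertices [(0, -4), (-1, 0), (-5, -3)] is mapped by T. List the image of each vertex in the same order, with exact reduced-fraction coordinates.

T1 rotate counter-clockwise with cos θ = 5/13, sin θ = -12/13: (0, -4) → (-48/13, -20/13); (-1, 0) → (-5/13, 12/13); (-5, -3) → (-61/13, 45/13)
T2 reflect across y = 0: (-48/13, -20/13) → (-48/13, 20/13); (-5/13, 12/13) → (-5/13, -12/13); (-61/13, 45/13) → (-61/13, -45/13)
T3 reflect across y = 0: (-48/13, 20/13) → (-48/13, -20/13); (-5/13, -12/13) → (-5/13, 12/13); (-61/13, -45/13) → (-61/13, 45/13)
T4 reflect across y = 0: (-48/13, -20/13) → (-48/13, 20/13); (-5/13, 12/13) → (-5/13, -12/13); (-61/13, 45/13) → (-61/13, -45/13)
T5 shear: x ← x + 1·y: (-48/13, 20/13) → (-28/13, 20/13); (-5/13, -12/13) → (-17/13, -12/13); (-61/13, -45/13) → (-106/13, -45/13)

image vertices: (-28/13, 20/13), (-17/13, -12/13), (-106/13, -45/13)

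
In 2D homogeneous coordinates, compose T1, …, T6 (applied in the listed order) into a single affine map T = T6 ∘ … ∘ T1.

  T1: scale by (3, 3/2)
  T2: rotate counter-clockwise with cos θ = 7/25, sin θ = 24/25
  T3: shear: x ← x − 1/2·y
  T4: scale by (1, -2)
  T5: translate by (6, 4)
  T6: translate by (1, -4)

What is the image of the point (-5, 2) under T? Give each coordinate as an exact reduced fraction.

T1 scale by (3, 3/2): (-5, 2) → (-15, 3)
T2 rotate counter-clockwise with cos θ = 7/25, sin θ = 24/25: (-15, 3) → (-177/25, -339/25)
T3 shear: x ← x − 1/2·y: (-177/25, -339/25) → (-3/10, -339/25)
T4 scale by (1, -2): (-3/10, -339/25) → (-3/10, 678/25)
T5 translate by (6, 4): (-3/10, 678/25) → (57/10, 778/25)
T6 translate by (1, -4): (57/10, 778/25) → (67/10, 678/25)

T(p) = (67/10, 678/25)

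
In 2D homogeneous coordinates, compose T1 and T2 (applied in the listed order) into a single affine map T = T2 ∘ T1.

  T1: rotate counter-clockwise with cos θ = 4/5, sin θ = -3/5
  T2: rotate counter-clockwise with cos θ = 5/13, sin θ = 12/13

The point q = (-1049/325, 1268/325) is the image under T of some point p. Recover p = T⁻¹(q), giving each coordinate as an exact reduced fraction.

T1 = [4/5 3/5 0; -3/5 4/5 0; 0 0 1]
T2·T1 = [56/65 -33/65 0; 33/65 56/65 0; 0 0 1]
det M = 1; M⁻¹ = [56/65 33/65 0; -33/65 56/65 0; 0 0 1]
M⁻¹ · (-1049/325, 1268/325)ᵀ = (-4/5, 5)ᵀ

p = (-4/5, 5)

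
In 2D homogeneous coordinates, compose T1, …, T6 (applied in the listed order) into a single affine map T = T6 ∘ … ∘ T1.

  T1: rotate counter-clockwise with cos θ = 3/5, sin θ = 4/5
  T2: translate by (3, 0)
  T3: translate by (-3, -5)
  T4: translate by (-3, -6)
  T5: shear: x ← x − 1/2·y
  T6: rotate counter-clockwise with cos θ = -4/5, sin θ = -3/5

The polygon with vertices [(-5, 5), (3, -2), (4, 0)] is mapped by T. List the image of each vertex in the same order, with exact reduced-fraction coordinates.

image vertices: (-4, 12), (-253/25, 233/50), (-183/25, 213/50)

T1 rotate counter-clockwise with cos θ = 3/5, sin θ = 4/5: (-5, 5) → (-7, -1); (3, -2) → (17/5, 6/5); (4, 0) → (12/5, 16/5)
T2 translate by (3, 0): (-7, -1) → (-4, -1); (17/5, 6/5) → (32/5, 6/5); (12/5, 16/5) → (27/5, 16/5)
T3 translate by (-3, -5): (-4, -1) → (-7, -6); (32/5, 6/5) → (17/5, -19/5); (27/5, 16/5) → (12/5, -9/5)
T4 translate by (-3, -6): (-7, -6) → (-10, -12); (17/5, -19/5) → (2/5, -49/5); (12/5, -9/5) → (-3/5, -39/5)
T5 shear: x ← x − 1/2·y: (-10, -12) → (-4, -12); (2/5, -49/5) → (53/10, -49/5); (-3/5, -39/5) → (33/10, -39/5)
T6 rotate counter-clockwise with cos θ = -4/5, sin θ = -3/5: (-4, -12) → (-4, 12); (53/10, -49/5) → (-253/25, 233/50); (33/10, -39/5) → (-183/25, 213/50)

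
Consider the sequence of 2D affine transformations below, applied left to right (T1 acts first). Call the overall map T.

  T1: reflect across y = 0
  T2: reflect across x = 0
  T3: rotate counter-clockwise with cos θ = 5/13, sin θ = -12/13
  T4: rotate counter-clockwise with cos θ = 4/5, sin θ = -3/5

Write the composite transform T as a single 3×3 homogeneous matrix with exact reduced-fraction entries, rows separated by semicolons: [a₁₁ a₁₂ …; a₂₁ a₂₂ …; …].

T1 = [1 0 0; 0 -1 0; 0 0 1]
T2·T1 = [-1 0 0; 0 -1 0; 0 0 1]
T3·…·T1 = [-5/13 -12/13 0; 12/13 -5/13 0; 0 0 1]
T4·…·T1 = [16/65 -63/65 0; 63/65 16/65 0; 0 0 1]

T = [16/65 -63/65 0; 63/65 16/65 0; 0 0 1]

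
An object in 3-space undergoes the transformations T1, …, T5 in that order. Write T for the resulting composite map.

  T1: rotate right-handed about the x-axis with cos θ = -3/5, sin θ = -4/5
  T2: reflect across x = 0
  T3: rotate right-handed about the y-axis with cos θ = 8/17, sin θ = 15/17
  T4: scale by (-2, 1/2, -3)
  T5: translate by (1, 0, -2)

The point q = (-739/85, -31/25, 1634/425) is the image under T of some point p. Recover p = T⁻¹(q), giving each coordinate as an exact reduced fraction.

T1 = [1 0 0 0; 0 -3/5 4/5 0; 0 -4/5 -3/5 0; 0 0 0 1]
T2·T1 = [-1 0 0 0; 0 -3/5 4/5 0; 0 -4/5 -3/5 0; 0 0 0 1]
T3·…·T1 = [-8/17 -12/17 -9/17 0; 0 -3/5 4/5 0; 15/17 -32/85 -24/85 0; 0 0 0 1]
T4·…·T1 = [16/17 24/17 18/17 0; 0 -3/10 2/5 0; -45/17 96/85 72/85 0; 0 0 0 1]
T5·…·T1 = [16/17 24/17 18/17 1; 0 -3/10 2/5 0; -45/17 96/85 72/85 -2; 0 0 0 1]
det M = -3; M⁻¹ = [4/17 0 -5/17 -14/17; 6/17 -6/5 32/255 -26/255; 9/34 8/5 8/85 -13/170; 0 0 0 1]
M⁻¹ · (-739/85, -31/25, 1634/425)ᵀ = (-4, -6/5, -4)ᵀ

p = (-4, -6/5, -4)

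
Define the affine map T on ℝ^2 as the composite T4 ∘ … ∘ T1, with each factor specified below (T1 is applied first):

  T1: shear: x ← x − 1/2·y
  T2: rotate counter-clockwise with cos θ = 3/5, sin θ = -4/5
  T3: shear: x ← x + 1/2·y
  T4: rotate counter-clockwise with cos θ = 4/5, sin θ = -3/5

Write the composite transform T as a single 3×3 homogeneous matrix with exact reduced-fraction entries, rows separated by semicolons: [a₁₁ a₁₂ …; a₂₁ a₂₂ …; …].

T = [-8/25 7/5 0; -19/25 1/5 0; 0 0 1]

T1 = [1 -1/2 0; 0 1 0; 0 0 1]
T2·T1 = [3/5 1/2 0; -4/5 1 0; 0 0 1]
T3·…·T1 = [1/5 1 0; -4/5 1 0; 0 0 1]
T4·…·T1 = [-8/25 7/5 0; -19/25 1/5 0; 0 0 1]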